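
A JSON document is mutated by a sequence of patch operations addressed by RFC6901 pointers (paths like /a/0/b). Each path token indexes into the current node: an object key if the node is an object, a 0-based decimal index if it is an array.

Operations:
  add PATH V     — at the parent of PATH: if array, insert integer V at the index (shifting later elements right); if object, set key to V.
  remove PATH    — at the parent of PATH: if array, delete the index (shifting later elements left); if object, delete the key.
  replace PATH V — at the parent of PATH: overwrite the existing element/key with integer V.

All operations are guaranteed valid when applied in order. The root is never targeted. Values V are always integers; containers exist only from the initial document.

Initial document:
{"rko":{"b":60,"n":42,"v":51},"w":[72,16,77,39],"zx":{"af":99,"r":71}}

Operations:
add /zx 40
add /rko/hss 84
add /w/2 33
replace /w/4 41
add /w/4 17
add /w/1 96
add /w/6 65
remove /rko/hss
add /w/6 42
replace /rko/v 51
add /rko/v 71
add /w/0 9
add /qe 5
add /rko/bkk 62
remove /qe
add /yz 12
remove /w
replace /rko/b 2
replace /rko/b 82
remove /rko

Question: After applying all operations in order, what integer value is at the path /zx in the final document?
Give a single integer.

After op 1 (add /zx 40): {"rko":{"b":60,"n":42,"v":51},"w":[72,16,77,39],"zx":40}
After op 2 (add /rko/hss 84): {"rko":{"b":60,"hss":84,"n":42,"v":51},"w":[72,16,77,39],"zx":40}
After op 3 (add /w/2 33): {"rko":{"b":60,"hss":84,"n":42,"v":51},"w":[72,16,33,77,39],"zx":40}
After op 4 (replace /w/4 41): {"rko":{"b":60,"hss":84,"n":42,"v":51},"w":[72,16,33,77,41],"zx":40}
After op 5 (add /w/4 17): {"rko":{"b":60,"hss":84,"n":42,"v":51},"w":[72,16,33,77,17,41],"zx":40}
After op 6 (add /w/1 96): {"rko":{"b":60,"hss":84,"n":42,"v":51},"w":[72,96,16,33,77,17,41],"zx":40}
After op 7 (add /w/6 65): {"rko":{"b":60,"hss":84,"n":42,"v":51},"w":[72,96,16,33,77,17,65,41],"zx":40}
After op 8 (remove /rko/hss): {"rko":{"b":60,"n":42,"v":51},"w":[72,96,16,33,77,17,65,41],"zx":40}
After op 9 (add /w/6 42): {"rko":{"b":60,"n":42,"v":51},"w":[72,96,16,33,77,17,42,65,41],"zx":40}
After op 10 (replace /rko/v 51): {"rko":{"b":60,"n":42,"v":51},"w":[72,96,16,33,77,17,42,65,41],"zx":40}
After op 11 (add /rko/v 71): {"rko":{"b":60,"n":42,"v":71},"w":[72,96,16,33,77,17,42,65,41],"zx":40}
After op 12 (add /w/0 9): {"rko":{"b":60,"n":42,"v":71},"w":[9,72,96,16,33,77,17,42,65,41],"zx":40}
After op 13 (add /qe 5): {"qe":5,"rko":{"b":60,"n":42,"v":71},"w":[9,72,96,16,33,77,17,42,65,41],"zx":40}
After op 14 (add /rko/bkk 62): {"qe":5,"rko":{"b":60,"bkk":62,"n":42,"v":71},"w":[9,72,96,16,33,77,17,42,65,41],"zx":40}
After op 15 (remove /qe): {"rko":{"b":60,"bkk":62,"n":42,"v":71},"w":[9,72,96,16,33,77,17,42,65,41],"zx":40}
After op 16 (add /yz 12): {"rko":{"b":60,"bkk":62,"n":42,"v":71},"w":[9,72,96,16,33,77,17,42,65,41],"yz":12,"zx":40}
After op 17 (remove /w): {"rko":{"b":60,"bkk":62,"n":42,"v":71},"yz":12,"zx":40}
After op 18 (replace /rko/b 2): {"rko":{"b":2,"bkk":62,"n":42,"v":71},"yz":12,"zx":40}
After op 19 (replace /rko/b 82): {"rko":{"b":82,"bkk":62,"n":42,"v":71},"yz":12,"zx":40}
After op 20 (remove /rko): {"yz":12,"zx":40}
Value at /zx: 40

Answer: 40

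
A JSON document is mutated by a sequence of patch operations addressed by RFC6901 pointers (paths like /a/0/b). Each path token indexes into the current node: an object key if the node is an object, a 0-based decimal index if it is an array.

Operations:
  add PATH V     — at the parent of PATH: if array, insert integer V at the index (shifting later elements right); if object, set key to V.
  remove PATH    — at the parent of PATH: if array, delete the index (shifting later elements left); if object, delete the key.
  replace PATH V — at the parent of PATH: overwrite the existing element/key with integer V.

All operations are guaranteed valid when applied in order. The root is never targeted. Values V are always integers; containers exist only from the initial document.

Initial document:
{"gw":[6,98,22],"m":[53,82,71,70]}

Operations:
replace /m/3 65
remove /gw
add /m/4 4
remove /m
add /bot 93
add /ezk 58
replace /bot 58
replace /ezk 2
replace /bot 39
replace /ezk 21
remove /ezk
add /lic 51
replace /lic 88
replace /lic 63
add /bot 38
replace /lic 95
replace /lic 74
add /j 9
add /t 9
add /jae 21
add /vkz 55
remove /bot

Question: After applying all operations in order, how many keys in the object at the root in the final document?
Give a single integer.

After op 1 (replace /m/3 65): {"gw":[6,98,22],"m":[53,82,71,65]}
After op 2 (remove /gw): {"m":[53,82,71,65]}
After op 3 (add /m/4 4): {"m":[53,82,71,65,4]}
After op 4 (remove /m): {}
After op 5 (add /bot 93): {"bot":93}
After op 6 (add /ezk 58): {"bot":93,"ezk":58}
After op 7 (replace /bot 58): {"bot":58,"ezk":58}
After op 8 (replace /ezk 2): {"bot":58,"ezk":2}
After op 9 (replace /bot 39): {"bot":39,"ezk":2}
After op 10 (replace /ezk 21): {"bot":39,"ezk":21}
After op 11 (remove /ezk): {"bot":39}
After op 12 (add /lic 51): {"bot":39,"lic":51}
After op 13 (replace /lic 88): {"bot":39,"lic":88}
After op 14 (replace /lic 63): {"bot":39,"lic":63}
After op 15 (add /bot 38): {"bot":38,"lic":63}
After op 16 (replace /lic 95): {"bot":38,"lic":95}
After op 17 (replace /lic 74): {"bot":38,"lic":74}
After op 18 (add /j 9): {"bot":38,"j":9,"lic":74}
After op 19 (add /t 9): {"bot":38,"j":9,"lic":74,"t":9}
After op 20 (add /jae 21): {"bot":38,"j":9,"jae":21,"lic":74,"t":9}
After op 21 (add /vkz 55): {"bot":38,"j":9,"jae":21,"lic":74,"t":9,"vkz":55}
After op 22 (remove /bot): {"j":9,"jae":21,"lic":74,"t":9,"vkz":55}
Size at the root: 5

Answer: 5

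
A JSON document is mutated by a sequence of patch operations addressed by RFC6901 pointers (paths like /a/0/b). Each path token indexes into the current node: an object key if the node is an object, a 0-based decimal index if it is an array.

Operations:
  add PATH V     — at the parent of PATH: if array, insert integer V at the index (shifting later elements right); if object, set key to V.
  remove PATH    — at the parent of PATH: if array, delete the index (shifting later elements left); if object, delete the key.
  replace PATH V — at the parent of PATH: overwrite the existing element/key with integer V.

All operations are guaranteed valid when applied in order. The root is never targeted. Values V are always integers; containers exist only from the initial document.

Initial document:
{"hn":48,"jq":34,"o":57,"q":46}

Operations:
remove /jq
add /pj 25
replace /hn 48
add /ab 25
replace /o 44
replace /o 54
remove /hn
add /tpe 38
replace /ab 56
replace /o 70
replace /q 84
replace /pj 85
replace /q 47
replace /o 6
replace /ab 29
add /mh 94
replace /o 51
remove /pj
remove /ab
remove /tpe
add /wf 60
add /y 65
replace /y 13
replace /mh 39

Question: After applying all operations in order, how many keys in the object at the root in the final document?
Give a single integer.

After op 1 (remove /jq): {"hn":48,"o":57,"q":46}
After op 2 (add /pj 25): {"hn":48,"o":57,"pj":25,"q":46}
After op 3 (replace /hn 48): {"hn":48,"o":57,"pj":25,"q":46}
After op 4 (add /ab 25): {"ab":25,"hn":48,"o":57,"pj":25,"q":46}
After op 5 (replace /o 44): {"ab":25,"hn":48,"o":44,"pj":25,"q":46}
After op 6 (replace /o 54): {"ab":25,"hn":48,"o":54,"pj":25,"q":46}
After op 7 (remove /hn): {"ab":25,"o":54,"pj":25,"q":46}
After op 8 (add /tpe 38): {"ab":25,"o":54,"pj":25,"q":46,"tpe":38}
After op 9 (replace /ab 56): {"ab":56,"o":54,"pj":25,"q":46,"tpe":38}
After op 10 (replace /o 70): {"ab":56,"o":70,"pj":25,"q":46,"tpe":38}
After op 11 (replace /q 84): {"ab":56,"o":70,"pj":25,"q":84,"tpe":38}
After op 12 (replace /pj 85): {"ab":56,"o":70,"pj":85,"q":84,"tpe":38}
After op 13 (replace /q 47): {"ab":56,"o":70,"pj":85,"q":47,"tpe":38}
After op 14 (replace /o 6): {"ab":56,"o":6,"pj":85,"q":47,"tpe":38}
After op 15 (replace /ab 29): {"ab":29,"o":6,"pj":85,"q":47,"tpe":38}
After op 16 (add /mh 94): {"ab":29,"mh":94,"o":6,"pj":85,"q":47,"tpe":38}
After op 17 (replace /o 51): {"ab":29,"mh":94,"o":51,"pj":85,"q":47,"tpe":38}
After op 18 (remove /pj): {"ab":29,"mh":94,"o":51,"q":47,"tpe":38}
After op 19 (remove /ab): {"mh":94,"o":51,"q":47,"tpe":38}
After op 20 (remove /tpe): {"mh":94,"o":51,"q":47}
After op 21 (add /wf 60): {"mh":94,"o":51,"q":47,"wf":60}
After op 22 (add /y 65): {"mh":94,"o":51,"q":47,"wf":60,"y":65}
After op 23 (replace /y 13): {"mh":94,"o":51,"q":47,"wf":60,"y":13}
After op 24 (replace /mh 39): {"mh":39,"o":51,"q":47,"wf":60,"y":13}
Size at the root: 5

Answer: 5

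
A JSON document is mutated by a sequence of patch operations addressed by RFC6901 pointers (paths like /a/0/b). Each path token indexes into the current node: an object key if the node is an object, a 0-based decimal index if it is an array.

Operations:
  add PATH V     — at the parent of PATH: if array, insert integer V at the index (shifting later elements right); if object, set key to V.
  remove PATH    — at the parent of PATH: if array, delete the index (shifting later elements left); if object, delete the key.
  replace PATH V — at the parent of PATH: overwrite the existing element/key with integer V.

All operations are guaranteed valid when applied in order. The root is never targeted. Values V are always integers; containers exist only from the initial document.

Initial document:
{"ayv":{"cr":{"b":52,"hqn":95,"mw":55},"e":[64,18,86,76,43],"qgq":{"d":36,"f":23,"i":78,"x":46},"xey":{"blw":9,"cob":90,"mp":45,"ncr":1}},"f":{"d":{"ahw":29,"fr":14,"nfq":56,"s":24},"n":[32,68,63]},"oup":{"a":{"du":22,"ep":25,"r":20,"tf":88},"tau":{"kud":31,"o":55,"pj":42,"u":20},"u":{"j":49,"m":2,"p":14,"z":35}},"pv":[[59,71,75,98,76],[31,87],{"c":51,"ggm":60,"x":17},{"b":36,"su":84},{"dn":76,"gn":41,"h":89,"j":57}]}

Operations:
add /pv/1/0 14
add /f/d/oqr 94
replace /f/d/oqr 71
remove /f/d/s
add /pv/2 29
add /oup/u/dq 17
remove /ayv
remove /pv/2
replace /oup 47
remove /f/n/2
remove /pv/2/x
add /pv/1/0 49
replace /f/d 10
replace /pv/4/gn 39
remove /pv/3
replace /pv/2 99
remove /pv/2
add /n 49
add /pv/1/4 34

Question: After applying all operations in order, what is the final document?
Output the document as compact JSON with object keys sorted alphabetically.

After op 1 (add /pv/1/0 14): {"ayv":{"cr":{"b":52,"hqn":95,"mw":55},"e":[64,18,86,76,43],"qgq":{"d":36,"f":23,"i":78,"x":46},"xey":{"blw":9,"cob":90,"mp":45,"ncr":1}},"f":{"d":{"ahw":29,"fr":14,"nfq":56,"s":24},"n":[32,68,63]},"oup":{"a":{"du":22,"ep":25,"r":20,"tf":88},"tau":{"kud":31,"o":55,"pj":42,"u":20},"u":{"j":49,"m":2,"p":14,"z":35}},"pv":[[59,71,75,98,76],[14,31,87],{"c":51,"ggm":60,"x":17},{"b":36,"su":84},{"dn":76,"gn":41,"h":89,"j":57}]}
After op 2 (add /f/d/oqr 94): {"ayv":{"cr":{"b":52,"hqn":95,"mw":55},"e":[64,18,86,76,43],"qgq":{"d":36,"f":23,"i":78,"x":46},"xey":{"blw":9,"cob":90,"mp":45,"ncr":1}},"f":{"d":{"ahw":29,"fr":14,"nfq":56,"oqr":94,"s":24},"n":[32,68,63]},"oup":{"a":{"du":22,"ep":25,"r":20,"tf":88},"tau":{"kud":31,"o":55,"pj":42,"u":20},"u":{"j":49,"m":2,"p":14,"z":35}},"pv":[[59,71,75,98,76],[14,31,87],{"c":51,"ggm":60,"x":17},{"b":36,"su":84},{"dn":76,"gn":41,"h":89,"j":57}]}
After op 3 (replace /f/d/oqr 71): {"ayv":{"cr":{"b":52,"hqn":95,"mw":55},"e":[64,18,86,76,43],"qgq":{"d":36,"f":23,"i":78,"x":46},"xey":{"blw":9,"cob":90,"mp":45,"ncr":1}},"f":{"d":{"ahw":29,"fr":14,"nfq":56,"oqr":71,"s":24},"n":[32,68,63]},"oup":{"a":{"du":22,"ep":25,"r":20,"tf":88},"tau":{"kud":31,"o":55,"pj":42,"u":20},"u":{"j":49,"m":2,"p":14,"z":35}},"pv":[[59,71,75,98,76],[14,31,87],{"c":51,"ggm":60,"x":17},{"b":36,"su":84},{"dn":76,"gn":41,"h":89,"j":57}]}
After op 4 (remove /f/d/s): {"ayv":{"cr":{"b":52,"hqn":95,"mw":55},"e":[64,18,86,76,43],"qgq":{"d":36,"f":23,"i":78,"x":46},"xey":{"blw":9,"cob":90,"mp":45,"ncr":1}},"f":{"d":{"ahw":29,"fr":14,"nfq":56,"oqr":71},"n":[32,68,63]},"oup":{"a":{"du":22,"ep":25,"r":20,"tf":88},"tau":{"kud":31,"o":55,"pj":42,"u":20},"u":{"j":49,"m":2,"p":14,"z":35}},"pv":[[59,71,75,98,76],[14,31,87],{"c":51,"ggm":60,"x":17},{"b":36,"su":84},{"dn":76,"gn":41,"h":89,"j":57}]}
After op 5 (add /pv/2 29): {"ayv":{"cr":{"b":52,"hqn":95,"mw":55},"e":[64,18,86,76,43],"qgq":{"d":36,"f":23,"i":78,"x":46},"xey":{"blw":9,"cob":90,"mp":45,"ncr":1}},"f":{"d":{"ahw":29,"fr":14,"nfq":56,"oqr":71},"n":[32,68,63]},"oup":{"a":{"du":22,"ep":25,"r":20,"tf":88},"tau":{"kud":31,"o":55,"pj":42,"u":20},"u":{"j":49,"m":2,"p":14,"z":35}},"pv":[[59,71,75,98,76],[14,31,87],29,{"c":51,"ggm":60,"x":17},{"b":36,"su":84},{"dn":76,"gn":41,"h":89,"j":57}]}
After op 6 (add /oup/u/dq 17): {"ayv":{"cr":{"b":52,"hqn":95,"mw":55},"e":[64,18,86,76,43],"qgq":{"d":36,"f":23,"i":78,"x":46},"xey":{"blw":9,"cob":90,"mp":45,"ncr":1}},"f":{"d":{"ahw":29,"fr":14,"nfq":56,"oqr":71},"n":[32,68,63]},"oup":{"a":{"du":22,"ep":25,"r":20,"tf":88},"tau":{"kud":31,"o":55,"pj":42,"u":20},"u":{"dq":17,"j":49,"m":2,"p":14,"z":35}},"pv":[[59,71,75,98,76],[14,31,87],29,{"c":51,"ggm":60,"x":17},{"b":36,"su":84},{"dn":76,"gn":41,"h":89,"j":57}]}
After op 7 (remove /ayv): {"f":{"d":{"ahw":29,"fr":14,"nfq":56,"oqr":71},"n":[32,68,63]},"oup":{"a":{"du":22,"ep":25,"r":20,"tf":88},"tau":{"kud":31,"o":55,"pj":42,"u":20},"u":{"dq":17,"j":49,"m":2,"p":14,"z":35}},"pv":[[59,71,75,98,76],[14,31,87],29,{"c":51,"ggm":60,"x":17},{"b":36,"su":84},{"dn":76,"gn":41,"h":89,"j":57}]}
After op 8 (remove /pv/2): {"f":{"d":{"ahw":29,"fr":14,"nfq":56,"oqr":71},"n":[32,68,63]},"oup":{"a":{"du":22,"ep":25,"r":20,"tf":88},"tau":{"kud":31,"o":55,"pj":42,"u":20},"u":{"dq":17,"j":49,"m":2,"p":14,"z":35}},"pv":[[59,71,75,98,76],[14,31,87],{"c":51,"ggm":60,"x":17},{"b":36,"su":84},{"dn":76,"gn":41,"h":89,"j":57}]}
After op 9 (replace /oup 47): {"f":{"d":{"ahw":29,"fr":14,"nfq":56,"oqr":71},"n":[32,68,63]},"oup":47,"pv":[[59,71,75,98,76],[14,31,87],{"c":51,"ggm":60,"x":17},{"b":36,"su":84},{"dn":76,"gn":41,"h":89,"j":57}]}
After op 10 (remove /f/n/2): {"f":{"d":{"ahw":29,"fr":14,"nfq":56,"oqr":71},"n":[32,68]},"oup":47,"pv":[[59,71,75,98,76],[14,31,87],{"c":51,"ggm":60,"x":17},{"b":36,"su":84},{"dn":76,"gn":41,"h":89,"j":57}]}
After op 11 (remove /pv/2/x): {"f":{"d":{"ahw":29,"fr":14,"nfq":56,"oqr":71},"n":[32,68]},"oup":47,"pv":[[59,71,75,98,76],[14,31,87],{"c":51,"ggm":60},{"b":36,"su":84},{"dn":76,"gn":41,"h":89,"j":57}]}
After op 12 (add /pv/1/0 49): {"f":{"d":{"ahw":29,"fr":14,"nfq":56,"oqr":71},"n":[32,68]},"oup":47,"pv":[[59,71,75,98,76],[49,14,31,87],{"c":51,"ggm":60},{"b":36,"su":84},{"dn":76,"gn":41,"h":89,"j":57}]}
After op 13 (replace /f/d 10): {"f":{"d":10,"n":[32,68]},"oup":47,"pv":[[59,71,75,98,76],[49,14,31,87],{"c":51,"ggm":60},{"b":36,"su":84},{"dn":76,"gn":41,"h":89,"j":57}]}
After op 14 (replace /pv/4/gn 39): {"f":{"d":10,"n":[32,68]},"oup":47,"pv":[[59,71,75,98,76],[49,14,31,87],{"c":51,"ggm":60},{"b":36,"su":84},{"dn":76,"gn":39,"h":89,"j":57}]}
After op 15 (remove /pv/3): {"f":{"d":10,"n":[32,68]},"oup":47,"pv":[[59,71,75,98,76],[49,14,31,87],{"c":51,"ggm":60},{"dn":76,"gn":39,"h":89,"j":57}]}
After op 16 (replace /pv/2 99): {"f":{"d":10,"n":[32,68]},"oup":47,"pv":[[59,71,75,98,76],[49,14,31,87],99,{"dn":76,"gn":39,"h":89,"j":57}]}
After op 17 (remove /pv/2): {"f":{"d":10,"n":[32,68]},"oup":47,"pv":[[59,71,75,98,76],[49,14,31,87],{"dn":76,"gn":39,"h":89,"j":57}]}
After op 18 (add /n 49): {"f":{"d":10,"n":[32,68]},"n":49,"oup":47,"pv":[[59,71,75,98,76],[49,14,31,87],{"dn":76,"gn":39,"h":89,"j":57}]}
After op 19 (add /pv/1/4 34): {"f":{"d":10,"n":[32,68]},"n":49,"oup":47,"pv":[[59,71,75,98,76],[49,14,31,87,34],{"dn":76,"gn":39,"h":89,"j":57}]}

Answer: {"f":{"d":10,"n":[32,68]},"n":49,"oup":47,"pv":[[59,71,75,98,76],[49,14,31,87,34],{"dn":76,"gn":39,"h":89,"j":57}]}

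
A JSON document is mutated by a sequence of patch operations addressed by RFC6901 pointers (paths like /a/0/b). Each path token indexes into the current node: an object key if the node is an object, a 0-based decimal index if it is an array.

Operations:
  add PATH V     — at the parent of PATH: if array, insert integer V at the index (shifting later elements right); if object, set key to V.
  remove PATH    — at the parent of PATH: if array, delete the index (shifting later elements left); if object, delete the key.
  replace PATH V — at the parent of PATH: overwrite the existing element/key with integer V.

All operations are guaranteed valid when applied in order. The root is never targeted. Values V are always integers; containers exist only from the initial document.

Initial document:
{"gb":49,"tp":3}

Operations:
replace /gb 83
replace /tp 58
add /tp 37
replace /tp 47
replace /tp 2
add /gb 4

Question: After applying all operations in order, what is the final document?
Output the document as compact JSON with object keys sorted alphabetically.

After op 1 (replace /gb 83): {"gb":83,"tp":3}
After op 2 (replace /tp 58): {"gb":83,"tp":58}
After op 3 (add /tp 37): {"gb":83,"tp":37}
After op 4 (replace /tp 47): {"gb":83,"tp":47}
After op 5 (replace /tp 2): {"gb":83,"tp":2}
After op 6 (add /gb 4): {"gb":4,"tp":2}

Answer: {"gb":4,"tp":2}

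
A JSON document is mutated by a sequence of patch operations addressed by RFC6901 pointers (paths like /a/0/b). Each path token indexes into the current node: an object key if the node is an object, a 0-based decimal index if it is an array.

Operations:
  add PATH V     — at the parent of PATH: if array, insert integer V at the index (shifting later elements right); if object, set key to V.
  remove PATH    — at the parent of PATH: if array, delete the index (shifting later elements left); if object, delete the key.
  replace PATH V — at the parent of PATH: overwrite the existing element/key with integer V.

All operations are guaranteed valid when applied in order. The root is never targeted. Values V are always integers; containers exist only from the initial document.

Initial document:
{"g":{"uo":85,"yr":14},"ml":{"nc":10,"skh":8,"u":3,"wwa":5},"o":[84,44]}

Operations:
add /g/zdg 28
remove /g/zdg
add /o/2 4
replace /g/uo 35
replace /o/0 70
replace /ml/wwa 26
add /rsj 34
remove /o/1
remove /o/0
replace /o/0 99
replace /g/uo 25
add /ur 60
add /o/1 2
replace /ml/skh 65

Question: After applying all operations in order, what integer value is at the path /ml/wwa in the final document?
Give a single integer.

After op 1 (add /g/zdg 28): {"g":{"uo":85,"yr":14,"zdg":28},"ml":{"nc":10,"skh":8,"u":3,"wwa":5},"o":[84,44]}
After op 2 (remove /g/zdg): {"g":{"uo":85,"yr":14},"ml":{"nc":10,"skh":8,"u":3,"wwa":5},"o":[84,44]}
After op 3 (add /o/2 4): {"g":{"uo":85,"yr":14},"ml":{"nc":10,"skh":8,"u":3,"wwa":5},"o":[84,44,4]}
After op 4 (replace /g/uo 35): {"g":{"uo":35,"yr":14},"ml":{"nc":10,"skh":8,"u":3,"wwa":5},"o":[84,44,4]}
After op 5 (replace /o/0 70): {"g":{"uo":35,"yr":14},"ml":{"nc":10,"skh":8,"u":3,"wwa":5},"o":[70,44,4]}
After op 6 (replace /ml/wwa 26): {"g":{"uo":35,"yr":14},"ml":{"nc":10,"skh":8,"u":3,"wwa":26},"o":[70,44,4]}
After op 7 (add /rsj 34): {"g":{"uo":35,"yr":14},"ml":{"nc":10,"skh":8,"u":3,"wwa":26},"o":[70,44,4],"rsj":34}
After op 8 (remove /o/1): {"g":{"uo":35,"yr":14},"ml":{"nc":10,"skh":8,"u":3,"wwa":26},"o":[70,4],"rsj":34}
After op 9 (remove /o/0): {"g":{"uo":35,"yr":14},"ml":{"nc":10,"skh":8,"u":3,"wwa":26},"o":[4],"rsj":34}
After op 10 (replace /o/0 99): {"g":{"uo":35,"yr":14},"ml":{"nc":10,"skh":8,"u":3,"wwa":26},"o":[99],"rsj":34}
After op 11 (replace /g/uo 25): {"g":{"uo":25,"yr":14},"ml":{"nc":10,"skh":8,"u":3,"wwa":26},"o":[99],"rsj":34}
After op 12 (add /ur 60): {"g":{"uo":25,"yr":14},"ml":{"nc":10,"skh":8,"u":3,"wwa":26},"o":[99],"rsj":34,"ur":60}
After op 13 (add /o/1 2): {"g":{"uo":25,"yr":14},"ml":{"nc":10,"skh":8,"u":3,"wwa":26},"o":[99,2],"rsj":34,"ur":60}
After op 14 (replace /ml/skh 65): {"g":{"uo":25,"yr":14},"ml":{"nc":10,"skh":65,"u":3,"wwa":26},"o":[99,2],"rsj":34,"ur":60}
Value at /ml/wwa: 26

Answer: 26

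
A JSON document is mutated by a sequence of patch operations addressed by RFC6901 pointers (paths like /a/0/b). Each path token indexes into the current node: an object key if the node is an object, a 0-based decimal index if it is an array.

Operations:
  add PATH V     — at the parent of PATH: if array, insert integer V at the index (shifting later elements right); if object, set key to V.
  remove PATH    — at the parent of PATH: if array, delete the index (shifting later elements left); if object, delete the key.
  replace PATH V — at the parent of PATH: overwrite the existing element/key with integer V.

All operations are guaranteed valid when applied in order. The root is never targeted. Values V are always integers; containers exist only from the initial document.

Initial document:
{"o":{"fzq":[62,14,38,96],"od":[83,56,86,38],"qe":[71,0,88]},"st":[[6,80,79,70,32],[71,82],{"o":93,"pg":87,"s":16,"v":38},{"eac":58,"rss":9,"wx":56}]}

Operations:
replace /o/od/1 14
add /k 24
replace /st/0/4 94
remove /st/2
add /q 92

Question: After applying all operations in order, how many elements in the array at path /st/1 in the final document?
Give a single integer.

After op 1 (replace /o/od/1 14): {"o":{"fzq":[62,14,38,96],"od":[83,14,86,38],"qe":[71,0,88]},"st":[[6,80,79,70,32],[71,82],{"o":93,"pg":87,"s":16,"v":38},{"eac":58,"rss":9,"wx":56}]}
After op 2 (add /k 24): {"k":24,"o":{"fzq":[62,14,38,96],"od":[83,14,86,38],"qe":[71,0,88]},"st":[[6,80,79,70,32],[71,82],{"o":93,"pg":87,"s":16,"v":38},{"eac":58,"rss":9,"wx":56}]}
After op 3 (replace /st/0/4 94): {"k":24,"o":{"fzq":[62,14,38,96],"od":[83,14,86,38],"qe":[71,0,88]},"st":[[6,80,79,70,94],[71,82],{"o":93,"pg":87,"s":16,"v":38},{"eac":58,"rss":9,"wx":56}]}
After op 4 (remove /st/2): {"k":24,"o":{"fzq":[62,14,38,96],"od":[83,14,86,38],"qe":[71,0,88]},"st":[[6,80,79,70,94],[71,82],{"eac":58,"rss":9,"wx":56}]}
After op 5 (add /q 92): {"k":24,"o":{"fzq":[62,14,38,96],"od":[83,14,86,38],"qe":[71,0,88]},"q":92,"st":[[6,80,79,70,94],[71,82],{"eac":58,"rss":9,"wx":56}]}
Size at path /st/1: 2

Answer: 2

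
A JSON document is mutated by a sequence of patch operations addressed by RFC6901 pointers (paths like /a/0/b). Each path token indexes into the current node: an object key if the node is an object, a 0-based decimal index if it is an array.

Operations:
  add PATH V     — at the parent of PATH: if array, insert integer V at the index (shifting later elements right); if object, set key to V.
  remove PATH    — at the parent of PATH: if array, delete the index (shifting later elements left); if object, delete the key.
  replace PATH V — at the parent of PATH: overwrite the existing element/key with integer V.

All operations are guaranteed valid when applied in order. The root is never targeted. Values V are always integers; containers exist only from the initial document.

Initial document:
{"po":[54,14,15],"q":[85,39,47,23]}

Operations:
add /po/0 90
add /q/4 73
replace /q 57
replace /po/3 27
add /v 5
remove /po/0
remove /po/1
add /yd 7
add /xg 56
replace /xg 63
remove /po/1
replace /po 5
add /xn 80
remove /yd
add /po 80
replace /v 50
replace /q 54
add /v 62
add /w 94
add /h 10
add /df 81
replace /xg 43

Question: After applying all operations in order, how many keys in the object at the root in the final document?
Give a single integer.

After op 1 (add /po/0 90): {"po":[90,54,14,15],"q":[85,39,47,23]}
After op 2 (add /q/4 73): {"po":[90,54,14,15],"q":[85,39,47,23,73]}
After op 3 (replace /q 57): {"po":[90,54,14,15],"q":57}
After op 4 (replace /po/3 27): {"po":[90,54,14,27],"q":57}
After op 5 (add /v 5): {"po":[90,54,14,27],"q":57,"v":5}
After op 6 (remove /po/0): {"po":[54,14,27],"q":57,"v":5}
After op 7 (remove /po/1): {"po":[54,27],"q":57,"v":5}
After op 8 (add /yd 7): {"po":[54,27],"q":57,"v":5,"yd":7}
After op 9 (add /xg 56): {"po":[54,27],"q":57,"v":5,"xg":56,"yd":7}
After op 10 (replace /xg 63): {"po":[54,27],"q":57,"v":5,"xg":63,"yd":7}
After op 11 (remove /po/1): {"po":[54],"q":57,"v":5,"xg":63,"yd":7}
After op 12 (replace /po 5): {"po":5,"q":57,"v":5,"xg":63,"yd":7}
After op 13 (add /xn 80): {"po":5,"q":57,"v":5,"xg":63,"xn":80,"yd":7}
After op 14 (remove /yd): {"po":5,"q":57,"v":5,"xg":63,"xn":80}
After op 15 (add /po 80): {"po":80,"q":57,"v":5,"xg":63,"xn":80}
After op 16 (replace /v 50): {"po":80,"q":57,"v":50,"xg":63,"xn":80}
After op 17 (replace /q 54): {"po":80,"q":54,"v":50,"xg":63,"xn":80}
After op 18 (add /v 62): {"po":80,"q":54,"v":62,"xg":63,"xn":80}
After op 19 (add /w 94): {"po":80,"q":54,"v":62,"w":94,"xg":63,"xn":80}
After op 20 (add /h 10): {"h":10,"po":80,"q":54,"v":62,"w":94,"xg":63,"xn":80}
After op 21 (add /df 81): {"df":81,"h":10,"po":80,"q":54,"v":62,"w":94,"xg":63,"xn":80}
After op 22 (replace /xg 43): {"df":81,"h":10,"po":80,"q":54,"v":62,"w":94,"xg":43,"xn":80}
Size at the root: 8

Answer: 8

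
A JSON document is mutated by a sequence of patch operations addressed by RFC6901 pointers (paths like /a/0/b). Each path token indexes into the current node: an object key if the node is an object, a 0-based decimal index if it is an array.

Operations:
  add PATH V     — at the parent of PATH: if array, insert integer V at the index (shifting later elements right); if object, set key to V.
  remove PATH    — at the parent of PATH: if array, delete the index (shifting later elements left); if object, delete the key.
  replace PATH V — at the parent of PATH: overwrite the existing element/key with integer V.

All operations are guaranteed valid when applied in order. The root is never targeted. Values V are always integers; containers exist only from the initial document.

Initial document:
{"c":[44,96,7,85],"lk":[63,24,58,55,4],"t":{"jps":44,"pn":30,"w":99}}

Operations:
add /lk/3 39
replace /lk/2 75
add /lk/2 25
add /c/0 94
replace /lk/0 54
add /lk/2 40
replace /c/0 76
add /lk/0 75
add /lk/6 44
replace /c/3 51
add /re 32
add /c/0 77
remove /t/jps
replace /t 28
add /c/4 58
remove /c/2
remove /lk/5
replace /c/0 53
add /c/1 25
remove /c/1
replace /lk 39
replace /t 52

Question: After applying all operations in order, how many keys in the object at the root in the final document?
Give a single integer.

After op 1 (add /lk/3 39): {"c":[44,96,7,85],"lk":[63,24,58,39,55,4],"t":{"jps":44,"pn":30,"w":99}}
After op 2 (replace /lk/2 75): {"c":[44,96,7,85],"lk":[63,24,75,39,55,4],"t":{"jps":44,"pn":30,"w":99}}
After op 3 (add /lk/2 25): {"c":[44,96,7,85],"lk":[63,24,25,75,39,55,4],"t":{"jps":44,"pn":30,"w":99}}
After op 4 (add /c/0 94): {"c":[94,44,96,7,85],"lk":[63,24,25,75,39,55,4],"t":{"jps":44,"pn":30,"w":99}}
After op 5 (replace /lk/0 54): {"c":[94,44,96,7,85],"lk":[54,24,25,75,39,55,4],"t":{"jps":44,"pn":30,"w":99}}
After op 6 (add /lk/2 40): {"c":[94,44,96,7,85],"lk":[54,24,40,25,75,39,55,4],"t":{"jps":44,"pn":30,"w":99}}
After op 7 (replace /c/0 76): {"c":[76,44,96,7,85],"lk":[54,24,40,25,75,39,55,4],"t":{"jps":44,"pn":30,"w":99}}
After op 8 (add /lk/0 75): {"c":[76,44,96,7,85],"lk":[75,54,24,40,25,75,39,55,4],"t":{"jps":44,"pn":30,"w":99}}
After op 9 (add /lk/6 44): {"c":[76,44,96,7,85],"lk":[75,54,24,40,25,75,44,39,55,4],"t":{"jps":44,"pn":30,"w":99}}
After op 10 (replace /c/3 51): {"c":[76,44,96,51,85],"lk":[75,54,24,40,25,75,44,39,55,4],"t":{"jps":44,"pn":30,"w":99}}
After op 11 (add /re 32): {"c":[76,44,96,51,85],"lk":[75,54,24,40,25,75,44,39,55,4],"re":32,"t":{"jps":44,"pn":30,"w":99}}
After op 12 (add /c/0 77): {"c":[77,76,44,96,51,85],"lk":[75,54,24,40,25,75,44,39,55,4],"re":32,"t":{"jps":44,"pn":30,"w":99}}
After op 13 (remove /t/jps): {"c":[77,76,44,96,51,85],"lk":[75,54,24,40,25,75,44,39,55,4],"re":32,"t":{"pn":30,"w":99}}
After op 14 (replace /t 28): {"c":[77,76,44,96,51,85],"lk":[75,54,24,40,25,75,44,39,55,4],"re":32,"t":28}
After op 15 (add /c/4 58): {"c":[77,76,44,96,58,51,85],"lk":[75,54,24,40,25,75,44,39,55,4],"re":32,"t":28}
After op 16 (remove /c/2): {"c":[77,76,96,58,51,85],"lk":[75,54,24,40,25,75,44,39,55,4],"re":32,"t":28}
After op 17 (remove /lk/5): {"c":[77,76,96,58,51,85],"lk":[75,54,24,40,25,44,39,55,4],"re":32,"t":28}
After op 18 (replace /c/0 53): {"c":[53,76,96,58,51,85],"lk":[75,54,24,40,25,44,39,55,4],"re":32,"t":28}
After op 19 (add /c/1 25): {"c":[53,25,76,96,58,51,85],"lk":[75,54,24,40,25,44,39,55,4],"re":32,"t":28}
After op 20 (remove /c/1): {"c":[53,76,96,58,51,85],"lk":[75,54,24,40,25,44,39,55,4],"re":32,"t":28}
After op 21 (replace /lk 39): {"c":[53,76,96,58,51,85],"lk":39,"re":32,"t":28}
After op 22 (replace /t 52): {"c":[53,76,96,58,51,85],"lk":39,"re":32,"t":52}
Size at the root: 4

Answer: 4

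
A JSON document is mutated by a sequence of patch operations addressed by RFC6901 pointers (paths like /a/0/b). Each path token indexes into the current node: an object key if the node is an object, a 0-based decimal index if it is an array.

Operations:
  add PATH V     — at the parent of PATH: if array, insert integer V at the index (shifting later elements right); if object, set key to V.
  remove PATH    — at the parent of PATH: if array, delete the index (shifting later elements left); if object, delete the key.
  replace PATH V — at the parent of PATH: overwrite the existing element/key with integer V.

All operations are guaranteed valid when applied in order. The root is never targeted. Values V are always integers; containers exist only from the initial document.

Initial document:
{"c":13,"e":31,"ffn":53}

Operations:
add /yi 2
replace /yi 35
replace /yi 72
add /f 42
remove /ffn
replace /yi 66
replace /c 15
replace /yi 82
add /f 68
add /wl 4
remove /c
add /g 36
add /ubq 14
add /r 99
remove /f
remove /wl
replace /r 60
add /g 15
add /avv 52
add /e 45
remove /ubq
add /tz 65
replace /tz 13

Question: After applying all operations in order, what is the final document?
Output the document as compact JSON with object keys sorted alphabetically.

After op 1 (add /yi 2): {"c":13,"e":31,"ffn":53,"yi":2}
After op 2 (replace /yi 35): {"c":13,"e":31,"ffn":53,"yi":35}
After op 3 (replace /yi 72): {"c":13,"e":31,"ffn":53,"yi":72}
After op 4 (add /f 42): {"c":13,"e":31,"f":42,"ffn":53,"yi":72}
After op 5 (remove /ffn): {"c":13,"e":31,"f":42,"yi":72}
After op 6 (replace /yi 66): {"c":13,"e":31,"f":42,"yi":66}
After op 7 (replace /c 15): {"c":15,"e":31,"f":42,"yi":66}
After op 8 (replace /yi 82): {"c":15,"e":31,"f":42,"yi":82}
After op 9 (add /f 68): {"c":15,"e":31,"f":68,"yi":82}
After op 10 (add /wl 4): {"c":15,"e":31,"f":68,"wl":4,"yi":82}
After op 11 (remove /c): {"e":31,"f":68,"wl":4,"yi":82}
After op 12 (add /g 36): {"e":31,"f":68,"g":36,"wl":4,"yi":82}
After op 13 (add /ubq 14): {"e":31,"f":68,"g":36,"ubq":14,"wl":4,"yi":82}
After op 14 (add /r 99): {"e":31,"f":68,"g":36,"r":99,"ubq":14,"wl":4,"yi":82}
After op 15 (remove /f): {"e":31,"g":36,"r":99,"ubq":14,"wl":4,"yi":82}
After op 16 (remove /wl): {"e":31,"g":36,"r":99,"ubq":14,"yi":82}
After op 17 (replace /r 60): {"e":31,"g":36,"r":60,"ubq":14,"yi":82}
After op 18 (add /g 15): {"e":31,"g":15,"r":60,"ubq":14,"yi":82}
After op 19 (add /avv 52): {"avv":52,"e":31,"g":15,"r":60,"ubq":14,"yi":82}
After op 20 (add /e 45): {"avv":52,"e":45,"g":15,"r":60,"ubq":14,"yi":82}
After op 21 (remove /ubq): {"avv":52,"e":45,"g":15,"r":60,"yi":82}
After op 22 (add /tz 65): {"avv":52,"e":45,"g":15,"r":60,"tz":65,"yi":82}
After op 23 (replace /tz 13): {"avv":52,"e":45,"g":15,"r":60,"tz":13,"yi":82}

Answer: {"avv":52,"e":45,"g":15,"r":60,"tz":13,"yi":82}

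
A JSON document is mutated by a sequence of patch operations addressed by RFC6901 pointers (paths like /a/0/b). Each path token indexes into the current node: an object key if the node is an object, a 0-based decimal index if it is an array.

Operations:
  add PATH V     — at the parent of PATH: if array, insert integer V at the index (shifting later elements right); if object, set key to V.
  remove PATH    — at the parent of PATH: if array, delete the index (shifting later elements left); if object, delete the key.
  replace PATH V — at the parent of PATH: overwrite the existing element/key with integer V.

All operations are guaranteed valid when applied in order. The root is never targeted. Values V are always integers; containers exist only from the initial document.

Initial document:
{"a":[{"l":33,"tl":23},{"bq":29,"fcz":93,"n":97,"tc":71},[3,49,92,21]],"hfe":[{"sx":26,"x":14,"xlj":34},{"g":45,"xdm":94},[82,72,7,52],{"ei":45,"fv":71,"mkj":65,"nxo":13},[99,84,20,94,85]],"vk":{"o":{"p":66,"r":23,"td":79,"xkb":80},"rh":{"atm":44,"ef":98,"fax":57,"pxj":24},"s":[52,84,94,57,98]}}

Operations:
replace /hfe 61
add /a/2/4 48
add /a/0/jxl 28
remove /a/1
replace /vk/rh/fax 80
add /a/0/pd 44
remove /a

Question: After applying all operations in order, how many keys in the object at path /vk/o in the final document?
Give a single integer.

After op 1 (replace /hfe 61): {"a":[{"l":33,"tl":23},{"bq":29,"fcz":93,"n":97,"tc":71},[3,49,92,21]],"hfe":61,"vk":{"o":{"p":66,"r":23,"td":79,"xkb":80},"rh":{"atm":44,"ef":98,"fax":57,"pxj":24},"s":[52,84,94,57,98]}}
After op 2 (add /a/2/4 48): {"a":[{"l":33,"tl":23},{"bq":29,"fcz":93,"n":97,"tc":71},[3,49,92,21,48]],"hfe":61,"vk":{"o":{"p":66,"r":23,"td":79,"xkb":80},"rh":{"atm":44,"ef":98,"fax":57,"pxj":24},"s":[52,84,94,57,98]}}
After op 3 (add /a/0/jxl 28): {"a":[{"jxl":28,"l":33,"tl":23},{"bq":29,"fcz":93,"n":97,"tc":71},[3,49,92,21,48]],"hfe":61,"vk":{"o":{"p":66,"r":23,"td":79,"xkb":80},"rh":{"atm":44,"ef":98,"fax":57,"pxj":24},"s":[52,84,94,57,98]}}
After op 4 (remove /a/1): {"a":[{"jxl":28,"l":33,"tl":23},[3,49,92,21,48]],"hfe":61,"vk":{"o":{"p":66,"r":23,"td":79,"xkb":80},"rh":{"atm":44,"ef":98,"fax":57,"pxj":24},"s":[52,84,94,57,98]}}
After op 5 (replace /vk/rh/fax 80): {"a":[{"jxl":28,"l":33,"tl":23},[3,49,92,21,48]],"hfe":61,"vk":{"o":{"p":66,"r":23,"td":79,"xkb":80},"rh":{"atm":44,"ef":98,"fax":80,"pxj":24},"s":[52,84,94,57,98]}}
After op 6 (add /a/0/pd 44): {"a":[{"jxl":28,"l":33,"pd":44,"tl":23},[3,49,92,21,48]],"hfe":61,"vk":{"o":{"p":66,"r":23,"td":79,"xkb":80},"rh":{"atm":44,"ef":98,"fax":80,"pxj":24},"s":[52,84,94,57,98]}}
After op 7 (remove /a): {"hfe":61,"vk":{"o":{"p":66,"r":23,"td":79,"xkb":80},"rh":{"atm":44,"ef":98,"fax":80,"pxj":24},"s":[52,84,94,57,98]}}
Size at path /vk/o: 4

Answer: 4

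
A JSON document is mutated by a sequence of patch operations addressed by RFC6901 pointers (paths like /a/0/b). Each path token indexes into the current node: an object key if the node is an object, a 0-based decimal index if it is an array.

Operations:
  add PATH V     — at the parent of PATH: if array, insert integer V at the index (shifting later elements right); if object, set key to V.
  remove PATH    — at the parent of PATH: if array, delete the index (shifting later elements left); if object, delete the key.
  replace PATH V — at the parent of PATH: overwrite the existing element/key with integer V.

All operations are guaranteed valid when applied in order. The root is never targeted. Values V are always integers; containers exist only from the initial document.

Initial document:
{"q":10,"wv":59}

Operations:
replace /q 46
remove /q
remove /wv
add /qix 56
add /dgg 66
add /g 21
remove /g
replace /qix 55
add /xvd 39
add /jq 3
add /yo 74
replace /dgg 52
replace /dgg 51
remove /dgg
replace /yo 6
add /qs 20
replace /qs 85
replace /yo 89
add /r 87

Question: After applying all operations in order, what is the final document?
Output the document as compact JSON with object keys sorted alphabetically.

Answer: {"jq":3,"qix":55,"qs":85,"r":87,"xvd":39,"yo":89}

Derivation:
After op 1 (replace /q 46): {"q":46,"wv":59}
After op 2 (remove /q): {"wv":59}
After op 3 (remove /wv): {}
After op 4 (add /qix 56): {"qix":56}
After op 5 (add /dgg 66): {"dgg":66,"qix":56}
After op 6 (add /g 21): {"dgg":66,"g":21,"qix":56}
After op 7 (remove /g): {"dgg":66,"qix":56}
After op 8 (replace /qix 55): {"dgg":66,"qix":55}
After op 9 (add /xvd 39): {"dgg":66,"qix":55,"xvd":39}
After op 10 (add /jq 3): {"dgg":66,"jq":3,"qix":55,"xvd":39}
After op 11 (add /yo 74): {"dgg":66,"jq":3,"qix":55,"xvd":39,"yo":74}
After op 12 (replace /dgg 52): {"dgg":52,"jq":3,"qix":55,"xvd":39,"yo":74}
After op 13 (replace /dgg 51): {"dgg":51,"jq":3,"qix":55,"xvd":39,"yo":74}
After op 14 (remove /dgg): {"jq":3,"qix":55,"xvd":39,"yo":74}
After op 15 (replace /yo 6): {"jq":3,"qix":55,"xvd":39,"yo":6}
After op 16 (add /qs 20): {"jq":3,"qix":55,"qs":20,"xvd":39,"yo":6}
After op 17 (replace /qs 85): {"jq":3,"qix":55,"qs":85,"xvd":39,"yo":6}
After op 18 (replace /yo 89): {"jq":3,"qix":55,"qs":85,"xvd":39,"yo":89}
After op 19 (add /r 87): {"jq":3,"qix":55,"qs":85,"r":87,"xvd":39,"yo":89}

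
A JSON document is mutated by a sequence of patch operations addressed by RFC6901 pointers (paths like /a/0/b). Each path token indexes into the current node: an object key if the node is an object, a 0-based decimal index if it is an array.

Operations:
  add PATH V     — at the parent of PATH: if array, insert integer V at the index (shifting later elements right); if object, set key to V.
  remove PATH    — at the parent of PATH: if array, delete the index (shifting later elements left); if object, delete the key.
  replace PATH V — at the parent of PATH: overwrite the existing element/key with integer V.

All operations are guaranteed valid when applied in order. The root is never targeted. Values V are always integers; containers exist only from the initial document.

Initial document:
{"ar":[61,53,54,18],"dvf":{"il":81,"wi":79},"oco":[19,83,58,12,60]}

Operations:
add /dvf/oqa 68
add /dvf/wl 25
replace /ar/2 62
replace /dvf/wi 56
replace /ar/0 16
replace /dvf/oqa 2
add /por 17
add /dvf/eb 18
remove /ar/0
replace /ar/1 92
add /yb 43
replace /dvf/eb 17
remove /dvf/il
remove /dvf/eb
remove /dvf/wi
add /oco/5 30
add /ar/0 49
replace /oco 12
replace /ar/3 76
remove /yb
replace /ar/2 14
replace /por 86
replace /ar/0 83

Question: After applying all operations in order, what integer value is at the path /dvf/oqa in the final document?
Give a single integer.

Answer: 2

Derivation:
After op 1 (add /dvf/oqa 68): {"ar":[61,53,54,18],"dvf":{"il":81,"oqa":68,"wi":79},"oco":[19,83,58,12,60]}
After op 2 (add /dvf/wl 25): {"ar":[61,53,54,18],"dvf":{"il":81,"oqa":68,"wi":79,"wl":25},"oco":[19,83,58,12,60]}
After op 3 (replace /ar/2 62): {"ar":[61,53,62,18],"dvf":{"il":81,"oqa":68,"wi":79,"wl":25},"oco":[19,83,58,12,60]}
After op 4 (replace /dvf/wi 56): {"ar":[61,53,62,18],"dvf":{"il":81,"oqa":68,"wi":56,"wl":25},"oco":[19,83,58,12,60]}
After op 5 (replace /ar/0 16): {"ar":[16,53,62,18],"dvf":{"il":81,"oqa":68,"wi":56,"wl":25},"oco":[19,83,58,12,60]}
After op 6 (replace /dvf/oqa 2): {"ar":[16,53,62,18],"dvf":{"il":81,"oqa":2,"wi":56,"wl":25},"oco":[19,83,58,12,60]}
After op 7 (add /por 17): {"ar":[16,53,62,18],"dvf":{"il":81,"oqa":2,"wi":56,"wl":25},"oco":[19,83,58,12,60],"por":17}
After op 8 (add /dvf/eb 18): {"ar":[16,53,62,18],"dvf":{"eb":18,"il":81,"oqa":2,"wi":56,"wl":25},"oco":[19,83,58,12,60],"por":17}
After op 9 (remove /ar/0): {"ar":[53,62,18],"dvf":{"eb":18,"il":81,"oqa":2,"wi":56,"wl":25},"oco":[19,83,58,12,60],"por":17}
After op 10 (replace /ar/1 92): {"ar":[53,92,18],"dvf":{"eb":18,"il":81,"oqa":2,"wi":56,"wl":25},"oco":[19,83,58,12,60],"por":17}
After op 11 (add /yb 43): {"ar":[53,92,18],"dvf":{"eb":18,"il":81,"oqa":2,"wi":56,"wl":25},"oco":[19,83,58,12,60],"por":17,"yb":43}
After op 12 (replace /dvf/eb 17): {"ar":[53,92,18],"dvf":{"eb":17,"il":81,"oqa":2,"wi":56,"wl":25},"oco":[19,83,58,12,60],"por":17,"yb":43}
After op 13 (remove /dvf/il): {"ar":[53,92,18],"dvf":{"eb":17,"oqa":2,"wi":56,"wl":25},"oco":[19,83,58,12,60],"por":17,"yb":43}
After op 14 (remove /dvf/eb): {"ar":[53,92,18],"dvf":{"oqa":2,"wi":56,"wl":25},"oco":[19,83,58,12,60],"por":17,"yb":43}
After op 15 (remove /dvf/wi): {"ar":[53,92,18],"dvf":{"oqa":2,"wl":25},"oco":[19,83,58,12,60],"por":17,"yb":43}
After op 16 (add /oco/5 30): {"ar":[53,92,18],"dvf":{"oqa":2,"wl":25},"oco":[19,83,58,12,60,30],"por":17,"yb":43}
After op 17 (add /ar/0 49): {"ar":[49,53,92,18],"dvf":{"oqa":2,"wl":25},"oco":[19,83,58,12,60,30],"por":17,"yb":43}
After op 18 (replace /oco 12): {"ar":[49,53,92,18],"dvf":{"oqa":2,"wl":25},"oco":12,"por":17,"yb":43}
After op 19 (replace /ar/3 76): {"ar":[49,53,92,76],"dvf":{"oqa":2,"wl":25},"oco":12,"por":17,"yb":43}
After op 20 (remove /yb): {"ar":[49,53,92,76],"dvf":{"oqa":2,"wl":25},"oco":12,"por":17}
After op 21 (replace /ar/2 14): {"ar":[49,53,14,76],"dvf":{"oqa":2,"wl":25},"oco":12,"por":17}
After op 22 (replace /por 86): {"ar":[49,53,14,76],"dvf":{"oqa":2,"wl":25},"oco":12,"por":86}
After op 23 (replace /ar/0 83): {"ar":[83,53,14,76],"dvf":{"oqa":2,"wl":25},"oco":12,"por":86}
Value at /dvf/oqa: 2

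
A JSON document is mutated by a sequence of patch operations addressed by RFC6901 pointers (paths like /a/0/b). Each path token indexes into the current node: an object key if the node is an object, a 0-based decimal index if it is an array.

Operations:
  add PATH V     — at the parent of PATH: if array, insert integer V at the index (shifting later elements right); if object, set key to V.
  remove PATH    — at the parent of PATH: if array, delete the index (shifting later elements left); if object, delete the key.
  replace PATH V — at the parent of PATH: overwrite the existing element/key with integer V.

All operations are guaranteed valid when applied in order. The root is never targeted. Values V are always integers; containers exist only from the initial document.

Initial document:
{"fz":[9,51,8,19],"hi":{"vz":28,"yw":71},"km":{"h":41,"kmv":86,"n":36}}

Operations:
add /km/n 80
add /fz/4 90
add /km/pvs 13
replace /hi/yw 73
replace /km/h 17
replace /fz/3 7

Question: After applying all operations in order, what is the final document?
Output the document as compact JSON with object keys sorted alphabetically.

After op 1 (add /km/n 80): {"fz":[9,51,8,19],"hi":{"vz":28,"yw":71},"km":{"h":41,"kmv":86,"n":80}}
After op 2 (add /fz/4 90): {"fz":[9,51,8,19,90],"hi":{"vz":28,"yw":71},"km":{"h":41,"kmv":86,"n":80}}
After op 3 (add /km/pvs 13): {"fz":[9,51,8,19,90],"hi":{"vz":28,"yw":71},"km":{"h":41,"kmv":86,"n":80,"pvs":13}}
After op 4 (replace /hi/yw 73): {"fz":[9,51,8,19,90],"hi":{"vz":28,"yw":73},"km":{"h":41,"kmv":86,"n":80,"pvs":13}}
After op 5 (replace /km/h 17): {"fz":[9,51,8,19,90],"hi":{"vz":28,"yw":73},"km":{"h":17,"kmv":86,"n":80,"pvs":13}}
After op 6 (replace /fz/3 7): {"fz":[9,51,8,7,90],"hi":{"vz":28,"yw":73},"km":{"h":17,"kmv":86,"n":80,"pvs":13}}

Answer: {"fz":[9,51,8,7,90],"hi":{"vz":28,"yw":73},"km":{"h":17,"kmv":86,"n":80,"pvs":13}}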